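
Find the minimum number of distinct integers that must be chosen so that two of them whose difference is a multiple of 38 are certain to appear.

39

Integers whose pairwise differences are multiples of 38 are exactly those sharing a remainder mod 38. By pigeonhole, the 38 residue classes mod 38 are the pigeonholes.
With 38 integers one could put 1 in each residue class and have no class reach 2.
The 39th integer pushes some class to 2, so 38·1 + 1 = 39.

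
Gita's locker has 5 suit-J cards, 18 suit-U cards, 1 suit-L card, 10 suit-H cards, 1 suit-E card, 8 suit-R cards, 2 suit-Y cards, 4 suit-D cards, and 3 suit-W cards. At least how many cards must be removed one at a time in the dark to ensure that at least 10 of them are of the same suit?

Pigeonhole: put each drawn card into a box by suit. The largest draw with every box below 10 takes min(count, 9) from each suit; suits with fewer than 9 contribute all they have.
Σ min(cᵢ, 9) = 5 + 9 + 1 + 9 + 1 + 8 + 2 + 4 + 3 = 42.
Draw number 42 + 1 = 43 must push one box to 10.

43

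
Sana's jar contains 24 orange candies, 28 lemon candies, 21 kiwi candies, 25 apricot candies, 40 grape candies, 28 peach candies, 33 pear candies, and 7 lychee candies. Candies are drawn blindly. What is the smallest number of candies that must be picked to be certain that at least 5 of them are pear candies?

In the worst case for collecting pear candies, every non-pear candy comes out first.
There are 24 + 28 + 21 + 25 + 40 + 28 + 7 = 173 non-pear candies altogether.
After those, each further candy must be pear, so 173 + 5 = 178 draws guarantee 5 pear candies.

178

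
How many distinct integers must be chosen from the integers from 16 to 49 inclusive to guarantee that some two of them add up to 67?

Two chosen integers sum to 67 exactly when both halves of some pair {x, 67−x} with 18 ≤ x ≤ 67−x ≤ 49 are chosen — 16 such pairs.
The remaining 2 elements (those with no distinct partner in range) can never complete a 67-sum, so the worst case takes all of them and one from each pair: 2 + 16 = 18.
Pigeonhole: the 19th integer has to be the second member of some pair, so 18 + 1 = 19.

19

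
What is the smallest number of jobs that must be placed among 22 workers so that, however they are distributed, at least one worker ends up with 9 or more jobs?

With 176 jobs one could put exactly 8 in each of the 22 workers, and no worker would reach 9.
Pigeonhole: one more job must land in a worker that already has 8, giving it 9.
So 22 × 8 + 1 = 177 jobs are required.

177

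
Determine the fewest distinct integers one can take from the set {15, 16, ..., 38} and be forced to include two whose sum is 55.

Group the elements by complementary pair {x, 55−x}: {17,38}, {18,37}, {19,36}, …, giving 11 two-element pairs and 2 integers whose partner 55−x falls outside [15,38].
Treating each of those 13 groups as a pigeonhole, one can pick one integer per group — 13 integers — with no two summing to 55.
The 14th integer lands in an occupied pair, forcing a sum of 55.

14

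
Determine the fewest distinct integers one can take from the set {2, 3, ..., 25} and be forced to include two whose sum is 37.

Group the elements by complementary pair {x, 37−x}: {12,25}, {13,24}, {14,23}, …, giving 7 two-element pairs and 10 integers whose partner 37−x falls outside [2,25].
Treating each of those 17 groups as a pigeonhole, one can pick one integer per group — 17 integers — with no two summing to 37.
The 18th integer lands in an occupied pair, forcing a sum of 37.

18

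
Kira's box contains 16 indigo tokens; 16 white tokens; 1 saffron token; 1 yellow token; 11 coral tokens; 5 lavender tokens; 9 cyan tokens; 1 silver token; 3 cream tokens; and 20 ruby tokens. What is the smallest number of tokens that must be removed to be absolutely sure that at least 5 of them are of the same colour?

Pigeonhole: the 10 colours are the holes; the tokens drawn are the pigeons.
To avoid 5 of any one colour, the worst case takes at most 4 of each colour, or every token of a colour that has fewer than 4.
That gives 4 + 4 + 1 + 1 + 4 + 4 + 4 + 1 + 3 + 4 = 30 tokens with no colour reaching 5.
The next token forces some colour to 5, so 30 + 1 = 31.

31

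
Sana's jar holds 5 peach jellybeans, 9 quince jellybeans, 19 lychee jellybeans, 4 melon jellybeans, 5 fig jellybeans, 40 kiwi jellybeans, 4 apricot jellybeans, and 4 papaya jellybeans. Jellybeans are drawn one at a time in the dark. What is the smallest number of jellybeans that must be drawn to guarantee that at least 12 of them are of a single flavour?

54

An adversary could hand out at most 11 jellybeans per flavour (6 flavours run out sooner): 5 + 9 + 11 + 4 + 5 + 11 + 4 + 4 = 53 jellybeans and still no flavour has 12.
One more jellybean lands in a flavour already at 11, so 54 draws are enough and 53 are not.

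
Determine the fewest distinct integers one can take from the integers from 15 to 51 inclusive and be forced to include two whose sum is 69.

21

Two chosen integers sum to 69 exactly when both halves of some pair {x, 69−x} with 18 ≤ x ≤ 69−x ≤ 51 are chosen — 17 such pairs.
The remaining 3 elements (those with no distinct partner in range) can never complete a 69-sum, so the worst case takes all of them and one from each pair: 3 + 17 = 20.
Pigeonhole: the 21st integer has to be the second member of some pair, so 20 + 1 = 21.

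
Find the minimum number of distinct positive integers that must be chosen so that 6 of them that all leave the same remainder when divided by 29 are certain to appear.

146

By pigeonhole, the 29 residue classes mod 29 are the pigeonholes.
With 145 integers one could put 5 in each residue class and have no class reach 6.
The 146th integer pushes some class to 6, so 29·5 + 1 = 146.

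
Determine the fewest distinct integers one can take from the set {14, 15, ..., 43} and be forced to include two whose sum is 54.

A set avoiding the sum 54 can contain at most one of each pair {x, 54−x}, plus the 4 elements whose complement lies outside the range or equal to its own complement.
The integers 27, …, 43 (17 of them) are such a set: any two sum to at least 27+28 = 55 > 54.
Pigeonhole: any 18th integer completes one of the 13 pairs, so 18 choices force a sum of 54.

18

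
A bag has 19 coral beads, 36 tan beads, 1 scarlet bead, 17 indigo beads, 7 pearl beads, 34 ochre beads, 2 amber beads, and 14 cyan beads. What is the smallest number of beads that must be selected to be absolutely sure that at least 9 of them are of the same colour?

51

An adversary could hand out at most 8 beads per colour (scarlet, pearl, amber run out sooner): 8 + 8 + 1 + 8 + 7 + 8 + 2 + 8 = 50 beads and still no colour has 9.
One more bead lands in a colour already at 8, so 51 draws are enough and 50 are not.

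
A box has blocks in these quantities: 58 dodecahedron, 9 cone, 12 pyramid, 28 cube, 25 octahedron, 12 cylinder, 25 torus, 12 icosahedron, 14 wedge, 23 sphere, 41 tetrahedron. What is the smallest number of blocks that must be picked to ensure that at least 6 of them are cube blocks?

237

In the worst case for collecting cube blocks, every non-cube block comes out first.
There are 58 + 9 + 12 + 25 + 12 + 25 + 12 + 14 + 23 + 41 = 231 non-cube blocks altogether.
After those, each further block must be cube, so 231 + 6 = 237 draws guarantee 6 cube blocks.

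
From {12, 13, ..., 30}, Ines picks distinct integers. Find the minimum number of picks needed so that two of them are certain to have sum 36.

Two chosen integers sum to 36 exactly when both halves of some pair {x, 36−x} with 12 ≤ x ≤ 36−x ≤ 24 are chosen — 6 such pairs.
The remaining 7 elements (those with no distinct partner in range) can never complete a 36-sum, so the worst case takes all of them and one from each pair: 7 + 6 = 13.
Pigeonhole: the 14th integer has to be the second member of some pair, so 13 + 1 = 14.

14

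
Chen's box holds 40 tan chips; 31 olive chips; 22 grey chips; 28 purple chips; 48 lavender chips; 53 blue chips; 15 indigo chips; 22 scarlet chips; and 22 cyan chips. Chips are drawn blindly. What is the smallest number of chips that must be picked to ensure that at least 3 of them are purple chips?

In the worst case for collecting purple chips, every non-purple chip comes out first.
There are 40 + 31 + 22 + 48 + 53 + 15 + 22 + 22 = 253 non-purple chips altogether.
After those, each further chip must be purple, so 253 + 3 = 256 draws guarantee 3 purple chips.

256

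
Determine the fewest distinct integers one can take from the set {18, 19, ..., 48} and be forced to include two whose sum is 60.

A set avoiding the sum 60 can contain at most one of each pair {x, 60−x}, plus the 7 elements whose complement lies outside the range or equal to its own complement.
The integers 30, …, 48 (19 of them) are such a set: any two sum to at least 30+31 = 61 > 60.
Any 20th integer completes one of the 12 pairs, so 20 choices force a sum of 60.

20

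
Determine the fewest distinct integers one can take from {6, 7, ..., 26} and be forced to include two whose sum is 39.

15

A set avoiding the sum 39 can contain at most one of each pair {x, 39−x}, plus the 7 elements whose complement lies outside the range.
The integers 6, …, 19 (14 of them) are such a set: any two sum to at least 6+7 = 13 and at most 18+19 = 37 < 39.
Any 15th integer completes one of the 7 pairs, so 15 choices force a sum of 39.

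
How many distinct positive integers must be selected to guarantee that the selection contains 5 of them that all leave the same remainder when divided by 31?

Pigeonhole: the 31 residue classes mod 31 are the pigeonholes.
With 124 integers one could put 4 in each residue class and have no class reach 5.
The 125th integer pushes some class to 5, so 31·4 + 1 = 125.

125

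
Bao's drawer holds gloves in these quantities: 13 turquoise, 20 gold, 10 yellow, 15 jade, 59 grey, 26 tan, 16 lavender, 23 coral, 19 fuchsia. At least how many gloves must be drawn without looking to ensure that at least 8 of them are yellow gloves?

In the worst case for collecting yellow gloves, every non-yellow glove comes out first.
There are 13 + 20 + 15 + 59 + 26 + 16 + 23 + 19 = 191 non-yellow gloves altogether.
After those, each further glove must be yellow, so 191 + 8 = 199 draws guarantee 8 yellow gloves.

199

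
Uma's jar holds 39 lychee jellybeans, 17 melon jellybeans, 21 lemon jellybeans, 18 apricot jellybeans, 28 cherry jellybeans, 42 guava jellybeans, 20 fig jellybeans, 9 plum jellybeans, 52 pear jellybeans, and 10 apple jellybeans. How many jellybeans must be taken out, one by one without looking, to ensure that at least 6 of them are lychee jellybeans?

In the worst case for collecting lychee jellybeans, every non-lychee jellybean comes out first.
There are 17 + 21 + 18 + 28 + 42 + 20 + 9 + 52 + 10 = 217 non-lychee jellybeans altogether.
After those, each further jellybean must be lychee, so 217 + 6 = 223 draws guarantee 6 lychee jellybeans.

223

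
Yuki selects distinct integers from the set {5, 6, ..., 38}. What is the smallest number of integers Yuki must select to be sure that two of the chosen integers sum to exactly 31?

24

A set avoiding the sum 31 can contain at most one of each pair {x, 31−x}, plus the 12 elements whose complement lies outside the range.
The integers 16, …, 38 (23 of them) are such a set: any two sum to at least 16+17 = 33 > 31.
Any 24th integer completes one of the 11 pairs, so 24 choices force a sum of 31.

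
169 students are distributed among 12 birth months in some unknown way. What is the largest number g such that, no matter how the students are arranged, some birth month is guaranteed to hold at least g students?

15

The 12 birth months are the holes and the 169 students are the pigeons.
If every birth month held at most 14 students, the total would be at most 12 × 14 = 168, which is less than 169.
So some birth month holds at least ⌈169/12⌉ = 15 students.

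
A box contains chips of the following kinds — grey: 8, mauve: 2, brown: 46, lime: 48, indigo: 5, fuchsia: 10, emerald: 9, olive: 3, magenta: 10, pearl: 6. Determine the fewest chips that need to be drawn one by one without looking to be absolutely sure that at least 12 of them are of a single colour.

An adversary could hand out at most 11 chips per colour (8 colours run out sooner): 8 + 2 + 11 + 11 + 5 + 10 + 9 + 3 + 10 + 6 = 75 chips and still no colour has 12.
One more chip lands in a colour already at 11, so 76 draws are enough and 75 are not.

76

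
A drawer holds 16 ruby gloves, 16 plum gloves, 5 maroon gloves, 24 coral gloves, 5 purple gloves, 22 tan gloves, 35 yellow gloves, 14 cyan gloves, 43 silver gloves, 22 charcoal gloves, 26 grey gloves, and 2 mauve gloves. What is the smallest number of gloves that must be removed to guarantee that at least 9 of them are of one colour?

By the pigeonhole principle, put each drawn glove into a box by colour. The largest draw with every box below 9 takes min(count, 8) from each colour; colours with fewer than 8 contribute all they have.
Σ min(cᵢ, 8) = 8 + 8 + 5 + 8 + 5 + 8 + 8 + 8 + 8 + 8 + 8 + 2 = 84.
Draw number 84 + 1 = 85 must push one box to 9.

85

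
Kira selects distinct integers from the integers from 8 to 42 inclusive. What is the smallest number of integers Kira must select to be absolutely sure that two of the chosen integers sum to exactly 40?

Group the elements by complementary pair {x, 40−x}: {8,32}, {9,31}, {10,30}, …, giving 12 two-element pairs, the single value 20 (it cannot pair with itself since the integers are distinct), and 10 integers whose partner 40−x falls outside [8,42].
By the pigeonhole principle, treating each of those 23 groups as a pigeonhole, one can pick one integer per group — 23 integers — with no two summing to 40.
The 24th integer lands in an occupied pair, forcing a sum of 40.

24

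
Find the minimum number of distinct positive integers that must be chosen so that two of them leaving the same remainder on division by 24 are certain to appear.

25

By pigeonhole, the 24 residue classes mod 24 are the pigeonholes.
With 24 integers one could put 1 in each residue class and have no class reach 2.
The 25th integer pushes some class to 2, so 24·1 + 1 = 25.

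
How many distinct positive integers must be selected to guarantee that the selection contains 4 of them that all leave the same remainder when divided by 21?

The 21 residue classes mod 21 are the pigeonholes.
With 63 integers one could put 3 in each residue class and have no class reach 4.
The 64th integer pushes some class to 4, so 21·3 + 1 = 64.

64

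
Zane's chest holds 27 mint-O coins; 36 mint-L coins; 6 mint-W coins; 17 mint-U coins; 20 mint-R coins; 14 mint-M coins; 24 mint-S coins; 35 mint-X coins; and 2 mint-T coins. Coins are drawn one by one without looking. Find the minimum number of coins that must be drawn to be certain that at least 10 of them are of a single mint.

72

An adversary could hand out at most 9 coins per mint (mint-W, mint-T run out sooner): 9 + 9 + 6 + 9 + 9 + 9 + 9 + 9 + 2 = 71 coins and still no mint has 10.
One more coin lands in a mint already at 9, so 72 draws are enough and 71 are not.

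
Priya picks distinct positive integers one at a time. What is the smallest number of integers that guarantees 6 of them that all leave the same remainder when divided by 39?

196

The 39 residue classes mod 39 are the pigeonholes.
With 195 integers one could put 5 in each residue class and have no class reach 6.
The 196th integer pushes some class to 6, so 39·5 + 1 = 196.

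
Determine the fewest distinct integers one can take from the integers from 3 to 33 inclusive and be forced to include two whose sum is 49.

23

A set avoiding the sum 49 can contain at most one of each pair {x, 49−x}, plus the 13 elements whose complement lies outside the range.
The integers 3, …, 24 (22 of them) are such a set: any two sum to at least 3+4 = 7 and at most 23+24 = 47 < 49.
Any 23rd integer completes one of the 9 pairs, so 23 choices force a sum of 49.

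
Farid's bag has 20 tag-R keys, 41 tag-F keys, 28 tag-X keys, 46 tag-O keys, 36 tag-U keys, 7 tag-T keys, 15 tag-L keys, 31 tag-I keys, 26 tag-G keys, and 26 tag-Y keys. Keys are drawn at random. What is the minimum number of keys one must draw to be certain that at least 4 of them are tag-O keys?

In the worst case for collecting tag-O keys, every non-tag-O key comes out first.
There are 20 + 41 + 28 + 36 + 7 + 15 + 31 + 26 + 26 = 230 non-tag-O keys altogether.
After those, each further key must be tag-O, so 230 + 4 = 234 draws guarantee 4 tag-O keys.

234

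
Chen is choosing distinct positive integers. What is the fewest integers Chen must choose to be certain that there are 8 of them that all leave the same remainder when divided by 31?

By pigeonhole, the 31 residue classes mod 31 are the pigeonholes.
With 217 integers one could put 7 in each residue class and have no class reach 8.
The 218th integer pushes some class to 8, so 31·7 + 1 = 218.

218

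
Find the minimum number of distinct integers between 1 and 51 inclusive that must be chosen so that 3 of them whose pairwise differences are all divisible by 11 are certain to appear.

Integers whose pairwise differences are multiples of 11 are exactly those sharing a remainder mod 11. By pigeonhole, the 11 residue classes mod 11 are the pigeonholes.
With 22 integers one could put 2 in each residue class and have no class reach 3.
The 23rd integer pushes some class to 3, so 11·2 + 1 = 23.

23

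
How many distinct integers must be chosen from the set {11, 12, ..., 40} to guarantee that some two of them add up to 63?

22

Two chosen integers sum to 63 exactly when both halves of some pair {x, 63−x} with 23 ≤ x ≤ 63−x ≤ 40 are chosen — 9 such pairs.
The remaining 12 elements (those with no distinct partner in range) can never complete a 63-sum, so the worst case takes all of them and one from each pair: 12 + 9 = 21.
By pigeonhole, the 22nd integer has to be the second member of some pair, so 21 + 1 = 22.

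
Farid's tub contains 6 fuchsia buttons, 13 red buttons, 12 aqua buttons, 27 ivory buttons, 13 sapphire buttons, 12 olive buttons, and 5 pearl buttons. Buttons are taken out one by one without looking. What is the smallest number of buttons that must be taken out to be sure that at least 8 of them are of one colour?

47

An adversary could hand out at most 7 buttons per colour (fuchsia, pearl run out sooner): 6 + 7 + 7 + 7 + 7 + 7 + 5 = 46 buttons and still no colour has 8.
By pigeonhole, one more button lands in a colour already at 7, so 47 draws are enough and 46 are not.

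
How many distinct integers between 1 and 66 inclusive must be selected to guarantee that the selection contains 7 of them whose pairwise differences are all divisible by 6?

37

Integers whose pairwise differences are multiples of 6 are exactly those sharing a remainder mod 6. The 6 residue classes mod 6 are the pigeonholes.
With 36 integers one could put 6 in each residue class and have no class reach 7.
The 37th integer pushes some class to 7, so 6·6 + 1 = 37.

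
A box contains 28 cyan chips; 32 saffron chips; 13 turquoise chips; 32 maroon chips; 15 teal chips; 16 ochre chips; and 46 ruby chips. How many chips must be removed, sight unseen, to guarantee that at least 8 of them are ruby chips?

In the worst case for collecting ruby chips, every non-ruby chip comes out first.
There are 28 + 32 + 13 + 32 + 15 + 16 = 136 non-ruby chips altogether.
After those, each further chip must be ruby, so 136 + 8 = 144 draws guarantee 8 ruby chips.

144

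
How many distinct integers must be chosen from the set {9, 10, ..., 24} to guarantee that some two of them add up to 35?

10

A set avoiding the sum 35 can contain at most one of each pair {x, 35−x}, plus the 2 elements whose complement lies outside the range.
The integers 9, …, 17 (9 of them) are such a set: any two sum to at least 9+10 = 19 and at most 16+17 = 33 < 35.
By the pigeonhole principle, any 10th integer completes one of the 7 pairs, so 10 choices force a sum of 35.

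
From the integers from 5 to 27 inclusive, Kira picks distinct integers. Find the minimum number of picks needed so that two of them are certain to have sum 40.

Two chosen integers sum to 40 exactly when both halves of some pair {x, 40−x} with 13 ≤ x ≤ 40−x ≤ 27 are chosen — 7 such pairs.
The remaining 9 elements (those with no distinct partner in range) can never complete a 40-sum, so the worst case takes all of them and one from each pair: 9 + 7 = 16.
The 17th integer has to be the second member of some pair, so 16 + 1 = 17.

17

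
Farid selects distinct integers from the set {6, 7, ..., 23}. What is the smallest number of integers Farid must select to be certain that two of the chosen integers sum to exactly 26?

12

Group the elements by complementary pair {x, 26−x}: {6,20}, {7,19}, {8,18}, …, giving 7 two-element pairs, the single value 13 (it cannot pair with itself since the integers are distinct), and 3 integers whose partner 26−x falls outside [6,23].
By the pigeonhole principle, treating each of those 11 groups as a pigeonhole, one can pick one integer per group — 11 integers — with no two summing to 26.
The 12th integer lands in an occupied pair, forcing a sum of 26.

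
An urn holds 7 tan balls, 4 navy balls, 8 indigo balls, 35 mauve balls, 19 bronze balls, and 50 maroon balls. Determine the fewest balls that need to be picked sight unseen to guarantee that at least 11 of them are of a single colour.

50

An adversary could hand out at most 10 balls per colour (tan, navy, indigo run out sooner): 7 + 4 + 8 + 10 + 10 + 10 = 49 balls and still no colour has 11.
By the pigeonhole principle, one more ball lands in a colour already at 10, so 50 draws are enough and 49 are not.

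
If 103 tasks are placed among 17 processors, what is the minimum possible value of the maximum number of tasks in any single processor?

The 17 processors are the holes and the 103 tasks are the pigeons.
If every processor held at most 6 tasks, the total would be at most 17 × 6 = 102, which is less than 103.
So some processor holds at least ⌈103/17⌉ = 7 tasks.

7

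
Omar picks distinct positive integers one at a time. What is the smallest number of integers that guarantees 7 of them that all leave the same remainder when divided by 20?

121

The 20 residue classes mod 20 are the pigeonholes.
With 120 integers one could put 6 in each residue class and have no class reach 7.
The 121st integer pushes some class to 7, so 20·6 + 1 = 121.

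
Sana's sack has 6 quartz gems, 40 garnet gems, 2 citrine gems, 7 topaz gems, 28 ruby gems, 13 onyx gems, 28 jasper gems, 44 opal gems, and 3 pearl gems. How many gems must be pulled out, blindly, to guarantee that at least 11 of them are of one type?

69

By pigeonhole, put each drawn gem into a box by type. The largest draw with every box below 11 takes min(count, 10) from each type; types with fewer than 10 contribute all they have.
Σ min(cᵢ, 10) = 6 + 10 + 2 + 7 + 10 + 10 + 10 + 10 + 3 = 68.
Draw number 68 + 1 = 69 must push one box to 11.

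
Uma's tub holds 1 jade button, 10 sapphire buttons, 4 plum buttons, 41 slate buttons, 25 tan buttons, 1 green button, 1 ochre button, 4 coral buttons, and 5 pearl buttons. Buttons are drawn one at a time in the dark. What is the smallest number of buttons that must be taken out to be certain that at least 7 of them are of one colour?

35

Put each drawn button into a box by colour. The largest draw with every box below 7 takes min(count, 6) from each colour; colours with fewer than 6 contribute all they have.
Σ min(cᵢ, 6) = 1 + 6 + 4 + 6 + 6 + 1 + 1 + 4 + 5 = 34.
Draw number 34 + 1 = 35 must push one box to 7.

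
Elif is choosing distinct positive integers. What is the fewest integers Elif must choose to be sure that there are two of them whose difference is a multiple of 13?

Integers whose pairwise differences are multiples of 13 are exactly those sharing a remainder mod 13. By pigeonhole, the 13 residue classes mod 13 are the pigeonholes.
With 13 integers one could put 1 in each residue class and have no class reach 2.
The 14th integer pushes some class to 2, so 13·1 + 1 = 14.

14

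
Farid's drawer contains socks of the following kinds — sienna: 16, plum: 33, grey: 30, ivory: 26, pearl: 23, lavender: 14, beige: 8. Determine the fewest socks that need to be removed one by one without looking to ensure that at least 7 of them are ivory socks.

131

In the worst case for collecting ivory socks, every non-ivory sock comes out first.
There are 16 + 33 + 30 + 23 + 14 + 8 = 124 non-ivory socks altogether.
After those, each further sock must be ivory, so 124 + 7 = 131 draws guarantee 7 ivory socks.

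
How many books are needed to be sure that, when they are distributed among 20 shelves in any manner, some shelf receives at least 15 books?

281

With 280 books one could put exactly 14 in each of the 20 shelves, and no shelf would reach 15.
By the pigeonhole principle, one more book must land in a shelf that already has 14, giving it 15.
So 20 × 14 + 1 = 281 books are required.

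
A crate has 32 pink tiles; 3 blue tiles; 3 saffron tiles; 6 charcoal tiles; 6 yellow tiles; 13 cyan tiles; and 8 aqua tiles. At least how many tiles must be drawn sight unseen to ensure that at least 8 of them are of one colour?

40

An adversary could hand out at most 7 tiles per colour (4 colours run out sooner): 7 + 3 + 3 + 6 + 6 + 7 + 7 = 39 tiles and still no colour has 8.
One more tile lands in a colour already at 7, so 40 draws are enough and 39 are not.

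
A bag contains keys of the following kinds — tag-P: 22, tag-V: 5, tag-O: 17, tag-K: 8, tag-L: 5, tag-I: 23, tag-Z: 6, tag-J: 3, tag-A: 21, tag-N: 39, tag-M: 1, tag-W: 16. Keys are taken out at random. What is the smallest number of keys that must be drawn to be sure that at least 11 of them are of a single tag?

An adversary could hand out at most 10 keys per tag (6 tags run out sooner): 10 + 5 + 10 + 8 + 5 + 10 + 6 + 3 + 10 + 10 + 1 + 10 = 88 keys and still no tag has 11.
By the pigeonhole principle, one more key lands in a tag already at 10, so 89 draws are enough and 88 are not.

89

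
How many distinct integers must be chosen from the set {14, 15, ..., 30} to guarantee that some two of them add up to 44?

Group the elements by complementary pair {x, 44−x}: {14,30}, {15,29}, {16,28}, …, giving 8 two-element pairs and the single value 22 (it cannot pair with itself since the integers are distinct).
By the pigeonhole principle, treating each of those 9 groups as a pigeonhole, one can pick one integer per group — 9 integers — with no two summing to 44.
The 10th integer lands in an occupied pair, forcing a sum of 44.

10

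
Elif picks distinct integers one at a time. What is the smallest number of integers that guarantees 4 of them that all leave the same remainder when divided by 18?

The 18 residue classes mod 18 are the pigeonholes.
With 54 integers one could put 3 in each residue class and have no class reach 4.
The 55th integer pushes some class to 4, so 18·3 + 1 = 55.

55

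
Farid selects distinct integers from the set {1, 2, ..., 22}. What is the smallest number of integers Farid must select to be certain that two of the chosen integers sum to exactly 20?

Two chosen integers sum to 20 exactly when both halves of some pair {x, 20−x} with 1 ≤ x ≤ 20−x ≤ 19 are chosen — 9 such pairs.
The remaining 4 elements (those with no distinct partner in range) can never complete a 20-sum, so the worst case takes all of them and one from each pair: 4 + 9 = 13.
By the pigeonhole principle, the 14th integer has to be the second member of some pair, so 13 + 1 = 14.

14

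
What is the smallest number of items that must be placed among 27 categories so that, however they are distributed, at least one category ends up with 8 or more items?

With 189 items one could put exactly 7 in each of the 27 categories, and no category would reach 8.
Pigeonhole: one more item must land in a category that already has 7, giving it 8.
So 27 × 7 + 1 = 190 items are required.

190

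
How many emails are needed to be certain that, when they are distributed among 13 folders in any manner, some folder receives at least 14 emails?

With 169 emails one could put exactly 13 in each of the 13 folders, and no folder would reach 14.
One more email must land in a folder that already has 13, giving it 14.
So 13 × 13 + 1 = 170 emails are required.

170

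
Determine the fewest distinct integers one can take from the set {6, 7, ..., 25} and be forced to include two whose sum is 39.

15

Two chosen integers sum to 39 exactly when both halves of some pair {x, 39−x} with 14 ≤ x ≤ 39−x ≤ 25 are chosen — 6 such pairs.
The remaining 8 elements (those with no distinct partner in range) can never complete a 39-sum, so the worst case takes all of them and one from each pair: 8 + 6 = 14.
The 15th integer has to be the second member of some pair, so 14 + 1 = 15.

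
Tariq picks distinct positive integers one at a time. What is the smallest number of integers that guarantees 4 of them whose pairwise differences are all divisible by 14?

43

Integers whose pairwise differences are multiples of 14 are exactly those sharing a remainder mod 14. The 14 residue classes mod 14 are the pigeonholes.
With 42 integers one could put 3 in each residue class and have no class reach 4.
The 43rd integer pushes some class to 4, so 14·3 + 1 = 43.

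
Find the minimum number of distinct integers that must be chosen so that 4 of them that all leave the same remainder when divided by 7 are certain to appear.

22

The 7 residue classes mod 7 are the pigeonholes.
With 21 integers one could put 3 in each residue class and have no class reach 4.
The 22nd integer pushes some class to 4, so 7·3 + 1 = 22.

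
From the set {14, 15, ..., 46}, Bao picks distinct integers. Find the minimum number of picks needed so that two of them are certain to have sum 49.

23

Group the elements by complementary pair {x, 49−x}: {14,35}, {15,34}, {16,33}, …, giving 11 two-element pairs and 11 integers whose partner 49−x falls outside [14,46].
Treating each of those 22 groups as a pigeonhole, one can pick one integer per group — 22 integers — with no two summing to 49.
The 23rd integer lands in an occupied pair, forcing a sum of 49.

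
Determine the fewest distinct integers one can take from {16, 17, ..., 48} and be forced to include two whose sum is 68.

Group the elements by complementary pair {x, 68−x}: {20,48}, {21,47}, {22,46}, …, giving 14 two-element pairs; the single value 34 (it cannot pair with itself since the integers are distinct); and 4 integers whose partner 68−x falls outside [16,48].
Pigeonhole: treating each of those 19 groups as a pigeonhole, one can pick one integer per group — 19 integers — with no two summing to 68.
The 20th integer lands in an occupied pair, forcing a sum of 68.

20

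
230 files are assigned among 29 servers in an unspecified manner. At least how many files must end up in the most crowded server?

The 29 servers are the holes and the 230 files are the pigeons.
If every server held at most 7 files, the total would be at most 29 × 7 = 203, which is less than 230.
So some server holds at least ⌈230/29⌉ = 8 files.

8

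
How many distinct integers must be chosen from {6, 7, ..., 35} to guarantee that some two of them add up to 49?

A set avoiding the sum 49 can contain at most one of each pair {x, 49−x}, plus the 8 elements whose complement lies outside the range.
The integers 6, …, 24 (19 of them) are such a set: any two sum to at least 6+7 = 13 and at most 23+24 = 47 < 49.
Any 20th integer completes one of the 11 pairs, so 20 choices force a sum of 49.

20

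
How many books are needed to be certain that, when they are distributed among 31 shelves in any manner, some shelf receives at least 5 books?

With 124 books one could put exactly 4 in each of the 31 shelves, and no shelf would reach 5.
By the pigeonhole principle, one more book must land in a shelf that already has 4, giving it 5.
So 31 × 4 + 1 = 125 books are required.

125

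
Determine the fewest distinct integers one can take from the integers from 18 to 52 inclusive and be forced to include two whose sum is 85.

26

A set avoiding the sum 85 can contain at most one of each pair {x, 85−x}, plus the 15 elements whose complement lies outside the range.
The integers 18, …, 42 (25 of them) are such a set: any two sum to at least 18+19 = 37 and at most 41+42 = 83 < 85.
Any 26th integer completes one of the 10 pairs, so 26 choices force a sum of 85.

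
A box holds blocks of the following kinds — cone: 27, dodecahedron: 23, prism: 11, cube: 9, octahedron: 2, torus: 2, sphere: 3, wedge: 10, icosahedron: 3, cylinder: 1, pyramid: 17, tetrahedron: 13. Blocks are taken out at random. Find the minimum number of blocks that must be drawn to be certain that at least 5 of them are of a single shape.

By the pigeonhole principle, the 12 shapes are the holes; the blocks drawn are the pigeons.
To avoid 5 of any one shape, the worst case takes at most 4 of each shape, or every block of a shape that has fewer than 4.
That gives 4 + 4 + 4 + 4 + 2 + 2 + 3 + 4 + 3 + 1 + 4 + 4 = 39 blocks with no shape reaching 5.
The next block forces some shape to 5, so 39 + 1 = 40.

40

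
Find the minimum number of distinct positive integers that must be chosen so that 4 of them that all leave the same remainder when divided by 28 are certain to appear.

85

The 28 residue classes mod 28 are the pigeonholes.
With 84 integers one could put 3 in each residue class and have no class reach 4.
The 85th integer pushes some class to 4, so 28·3 + 1 = 85.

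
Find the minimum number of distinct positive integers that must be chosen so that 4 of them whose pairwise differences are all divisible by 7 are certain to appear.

22

Integers whose pairwise differences are multiples of 7 are exactly those sharing a remainder mod 7. Pigeonhole: the 7 residue classes mod 7 are the pigeonholes.
With 21 integers one could put 3 in each residue class and have no class reach 4.
The 22nd integer pushes some class to 4, so 7·3 + 1 = 22.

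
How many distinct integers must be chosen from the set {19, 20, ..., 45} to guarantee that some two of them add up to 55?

19

A set avoiding the sum 55 can contain at most one of each pair {x, 55−x}, plus the 9 elements whose complement lies outside the range.
The integers 28, …, 45 (18 of them) are such a set: any two sum to at least 28+29 = 57 > 55.
Any 19th integer completes one of the 9 pairs, so 19 choices force a sum of 55.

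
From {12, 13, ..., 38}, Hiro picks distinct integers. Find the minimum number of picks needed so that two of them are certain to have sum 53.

A set avoiding the sum 53 can contain at most one of each pair {x, 53−x}, plus the 3 elements whose complement lies outside the range.
The integers 12, …, 26 (15 of them) are such a set: any two sum to at least 12+13 = 25 and at most 25+26 = 51 < 53.
Any 16th integer completes one of the 12 pairs, so 16 choices force a sum of 53.

16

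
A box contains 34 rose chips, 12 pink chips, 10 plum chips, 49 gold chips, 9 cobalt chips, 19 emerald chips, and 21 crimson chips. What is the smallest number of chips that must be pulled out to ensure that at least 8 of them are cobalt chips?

153

In the worst case for collecting cobalt chips, every non-cobalt chip comes out first.
There are 34 + 12 + 10 + 49 + 19 + 21 = 145 non-cobalt chips altogether.
After those, each further chip must be cobalt, so 145 + 8 = 153 draws guarantee 8 cobalt chips.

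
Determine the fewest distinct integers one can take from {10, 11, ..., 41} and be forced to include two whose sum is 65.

Group the elements by complementary pair {x, 65−x}: {24,41}, {25,40}, {26,39}, …, giving 9 two-element pairs and 14 integers whose partner 65−x falls outside [10,41].
By the pigeonhole principle, treating each of those 23 groups as a pigeonhole, one can pick one integer per group — 23 integers — with no two summing to 65.
The 24th integer lands in an occupied pair, forcing a sum of 65.

24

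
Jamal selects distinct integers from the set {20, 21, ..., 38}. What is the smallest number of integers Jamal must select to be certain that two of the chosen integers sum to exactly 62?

Two chosen integers sum to 62 exactly when both halves of some pair {x, 62−x} with 24 ≤ x ≤ 62−x ≤ 38 are chosen — 7 such pairs.
The remaining 5 elements (those with no distinct partner in range) can never complete a 62-sum, so the worst case takes all of them and one from each pair: 5 + 7 = 12.
The 13th integer has to be the second member of some pair, so 12 + 1 = 13.

13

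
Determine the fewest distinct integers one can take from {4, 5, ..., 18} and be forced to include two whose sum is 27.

11

Two chosen integers sum to 27 exactly when both halves of some pair {x, 27−x} with 9 ≤ x ≤ 27−x ≤ 18 are chosen — 5 such pairs.
The remaining 5 elements (those with no distinct partner in range) can never complete a 27-sum, so the worst case takes all of them and one from each pair: 5 + 5 = 10.
The 11th integer has to be the second member of some pair, so 10 + 1 = 11.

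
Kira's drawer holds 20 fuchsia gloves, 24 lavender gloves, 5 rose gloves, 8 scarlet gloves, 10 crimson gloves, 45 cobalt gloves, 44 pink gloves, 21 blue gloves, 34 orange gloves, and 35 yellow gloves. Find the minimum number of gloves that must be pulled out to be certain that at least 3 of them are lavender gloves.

In the worst case for collecting lavender gloves, every non-lavender glove comes out first.
There are 20 + 5 + 8 + 10 + 45 + 44 + 21 + 34 + 35 = 222 non-lavender gloves altogether.
After those, each further glove must be lavender, so 222 + 3 = 225 draws guarantee 3 lavender gloves.

225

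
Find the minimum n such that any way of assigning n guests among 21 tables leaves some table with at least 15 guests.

295

With 294 guests one could put exactly 14 in each of the 21 tables, and no table would reach 15.
By pigeonhole, one more guest must land in a table that already has 14, giving it 15.
So 21 × 14 + 1 = 295 guests are required.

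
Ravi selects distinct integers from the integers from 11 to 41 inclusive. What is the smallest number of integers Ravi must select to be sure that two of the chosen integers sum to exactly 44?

21

A set avoiding the sum 44 can contain at most one of each pair {x, 44−x}, plus the 9 elements whose complement lies outside the range or equal to its own complement.
The integers 22, …, 41 (20 of them) are such a set: any two sum to at least 22+23 = 45 > 44.
Any 21st integer completes one of the 11 pairs, so 21 choices force a sum of 44.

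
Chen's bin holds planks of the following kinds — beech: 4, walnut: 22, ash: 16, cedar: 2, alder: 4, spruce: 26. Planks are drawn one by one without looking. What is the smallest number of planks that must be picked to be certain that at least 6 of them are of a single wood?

26

The 6 woods are the holes; the planks drawn are the pigeons.
To avoid 6 of any one wood, the worst case takes at most 5 of each wood, or every plank of a wood that has fewer than 5.
That gives 4 + 5 + 5 + 2 + 4 + 5 = 25 planks with no wood reaching 6.
The next plank forces some wood to 6, so 25 + 1 = 26.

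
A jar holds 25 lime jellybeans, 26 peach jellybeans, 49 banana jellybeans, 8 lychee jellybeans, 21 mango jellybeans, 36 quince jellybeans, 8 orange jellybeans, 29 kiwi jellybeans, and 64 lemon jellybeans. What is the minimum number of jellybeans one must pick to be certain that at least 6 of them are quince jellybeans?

In the worst case for collecting quince jellybeans, every non-quince jellybean comes out first.
There are 25 + 26 + 49 + 8 + 21 + 8 + 29 + 64 = 230 non-quince jellybeans altogether.
After those, each further jellybean must be quince, so 230 + 6 = 236 draws guarantee 6 quince jellybeans.

236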